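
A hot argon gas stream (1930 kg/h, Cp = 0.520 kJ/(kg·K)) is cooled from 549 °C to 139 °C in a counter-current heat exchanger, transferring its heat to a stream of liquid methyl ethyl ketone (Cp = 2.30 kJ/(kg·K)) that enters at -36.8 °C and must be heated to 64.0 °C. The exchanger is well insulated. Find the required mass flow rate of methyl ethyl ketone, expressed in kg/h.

Heat released by hot stream: Q = 1930 × 0.520 × (549 − 139) = 411480 kJ/h
Energy balance on cold side (adiabatic exchanger): Q = ṁ_c·Cp_c·(T_c,out − T_c,in)
ṁ_c = 411480 / [2.30 × (64.0 − -36.8)] = 1774.8 kg/h

ṁ_c = 1770 kg/h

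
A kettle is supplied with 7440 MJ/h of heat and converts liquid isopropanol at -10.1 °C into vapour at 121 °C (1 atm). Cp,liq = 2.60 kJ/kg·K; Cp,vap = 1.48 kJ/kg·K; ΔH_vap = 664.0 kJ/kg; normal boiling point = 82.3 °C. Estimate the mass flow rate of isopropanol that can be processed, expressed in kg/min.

ṁ = 129 kg/min

Δh = 2.60×(82.3−-10.1) + 664.0 + 1.48×(121−82.3) = 961.52 kJ/kg
Q = 7440 MJ/h = 2066.7 kJ/s = 124000 kJ/min
ṁ = Q/Δh = 124000 / 961.52 = 128.96 kg/min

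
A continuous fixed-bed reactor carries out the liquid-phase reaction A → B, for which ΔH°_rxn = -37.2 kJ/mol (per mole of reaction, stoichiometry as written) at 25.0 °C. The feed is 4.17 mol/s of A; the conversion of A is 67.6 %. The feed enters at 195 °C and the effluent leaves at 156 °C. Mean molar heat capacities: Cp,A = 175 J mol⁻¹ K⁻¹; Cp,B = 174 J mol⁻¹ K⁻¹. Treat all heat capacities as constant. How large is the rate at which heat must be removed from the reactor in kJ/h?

Extent of reaction ξ = 0.676 × 4.17 = 2.8189 mol/s
Reaction term: ξ·ΔH°_rxn = 2.8189 × -37.2 = -104.86 kJ/s
Sensible, feed 195→25 °C: -124.06 kJ/s
Outlet flows (mol/s): A 1.3511, B 2.8189
Sensible, products 25→156 °C: 95.228 kJ/s
Q = ΔH = -133.69 kJ/s = -133.69 kW
Heat removed = 481300 kJ/h

Q_out = 481000 kJ/h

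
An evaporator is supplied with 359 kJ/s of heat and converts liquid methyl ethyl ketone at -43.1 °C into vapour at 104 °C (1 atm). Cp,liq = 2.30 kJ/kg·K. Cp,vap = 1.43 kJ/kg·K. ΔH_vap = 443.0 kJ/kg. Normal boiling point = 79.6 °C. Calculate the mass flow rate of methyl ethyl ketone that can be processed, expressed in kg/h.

ṁ = 1700 kg/h

Δh = 2.30×(79.6−-43.1) + 443.0 + 1.43×(104−79.6) = 760.1 kJ/kg
Q = 359 kJ/s = 359 kJ/s = 1.2924e+06 kJ/h
ṁ = Q/Δh = 1.2924e+06 / 760.1 = 1700.3 kg/h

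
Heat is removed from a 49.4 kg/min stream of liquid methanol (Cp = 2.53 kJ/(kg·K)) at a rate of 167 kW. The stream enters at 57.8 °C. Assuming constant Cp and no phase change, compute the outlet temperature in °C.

T_out = -22.4 °C

Q = 167 kW = 10020 kJ/min
ΔT = Q/(ṁ·Cp) = 10020/(49.4×2.53) = 80.172 K
T_out = 57.8 − 80.172 = -22.372 °C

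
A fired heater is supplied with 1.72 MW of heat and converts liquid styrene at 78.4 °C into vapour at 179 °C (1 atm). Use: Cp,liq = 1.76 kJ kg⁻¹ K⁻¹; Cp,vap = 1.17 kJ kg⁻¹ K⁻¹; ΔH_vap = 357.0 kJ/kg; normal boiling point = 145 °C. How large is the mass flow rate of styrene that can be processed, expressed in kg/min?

Δh = 1.76×(145−78.4) + 357.0 + 1.17×(179−145) = 514 kJ/kg
Q = 1.72 MW = 1720 kJ/s = 103200 kJ/min
ṁ = Q/Δh = 103200 / 514 = 200.78 kg/min

ṁ = 201 kg/min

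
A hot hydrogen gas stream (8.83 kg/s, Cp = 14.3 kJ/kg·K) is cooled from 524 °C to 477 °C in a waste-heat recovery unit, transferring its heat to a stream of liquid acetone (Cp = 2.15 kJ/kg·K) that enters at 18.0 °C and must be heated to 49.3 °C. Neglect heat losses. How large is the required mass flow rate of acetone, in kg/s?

ṁ_c = 88.2 kg/s

Heat released by hot stream: Q = 8.83 × 14.3 × (524 − 477) = 5934.6 kJ/s
Energy balance on cold side (adiabatic exchanger): Q = ṁ_c·Cp_c·(T_c,out − T_c,in)
ṁ_c = 5934.6 / [2.15 × (49.3 − 18.0)] = 88.188 kg/s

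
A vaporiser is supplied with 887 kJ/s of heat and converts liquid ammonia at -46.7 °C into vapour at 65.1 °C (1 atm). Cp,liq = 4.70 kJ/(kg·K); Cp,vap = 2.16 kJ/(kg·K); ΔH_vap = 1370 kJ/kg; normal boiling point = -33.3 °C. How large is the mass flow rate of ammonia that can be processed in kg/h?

ṁ = 1940 kg/h

Δh = 4.70×(-33.3−-46.7) + 1370 + 2.16×(65.1−-33.3) = 1645.5 kJ/kg
Q = 887 kJ/s = 887 kJ/s = 3.1932e+06 kJ/h
ṁ = Q/Δh = 3.1932e+06 / 1645.5 = 1940.5 kg/h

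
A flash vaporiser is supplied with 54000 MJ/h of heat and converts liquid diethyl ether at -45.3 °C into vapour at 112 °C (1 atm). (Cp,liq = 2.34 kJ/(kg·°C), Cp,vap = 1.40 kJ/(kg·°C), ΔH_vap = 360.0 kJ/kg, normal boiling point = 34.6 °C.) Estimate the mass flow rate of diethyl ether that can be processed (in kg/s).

ṁ = 22.9 kg/s

Δh = 2.34×(34.6−-45.3) + 360.0 + 1.40×(112−34.6) = 655.33 kJ/kg
Q = 54000 MJ/h = 15000 kJ/s = 15000 kJ/s
ṁ = Q/Δh = 15000 / 655.33 = 22.889 kg/s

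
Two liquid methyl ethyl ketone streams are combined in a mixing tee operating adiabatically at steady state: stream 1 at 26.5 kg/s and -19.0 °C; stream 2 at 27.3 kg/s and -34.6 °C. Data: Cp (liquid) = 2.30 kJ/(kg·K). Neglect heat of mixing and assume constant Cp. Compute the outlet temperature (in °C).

No heat crosses the boundary, so H_out = H_in.
Σ ṁᵢCp,ᵢTᵢ = 26.5×2.30×-19.0 + 27.3×2.30×-34.6 = -3330.6
Σ ṁᵢCp,ᵢ = 26.5×2.30 + 27.3×2.30 = 123.74
T_out = -3330.6 / 123.74 = -26.916 °C

T_out = -26.9 °C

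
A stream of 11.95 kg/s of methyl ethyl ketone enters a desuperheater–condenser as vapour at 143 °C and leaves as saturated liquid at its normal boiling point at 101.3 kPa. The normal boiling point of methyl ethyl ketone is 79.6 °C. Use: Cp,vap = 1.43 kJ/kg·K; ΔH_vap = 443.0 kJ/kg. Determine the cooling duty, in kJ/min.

vapour 143→79.6 °C: -90.662 kJ/kg
condensation at 79.6 °C: -443 kJ/kg
Δh = -90.662 + -443 = -533.66 kJ/kg
Q = ṁ·Δh = 11.95 kg/s × -533.66 kJ/kg = -6377.3 kJ/s
|Q| = 6377.3 kW = 382640 kJ/min

Q_c = 383000 kJ/min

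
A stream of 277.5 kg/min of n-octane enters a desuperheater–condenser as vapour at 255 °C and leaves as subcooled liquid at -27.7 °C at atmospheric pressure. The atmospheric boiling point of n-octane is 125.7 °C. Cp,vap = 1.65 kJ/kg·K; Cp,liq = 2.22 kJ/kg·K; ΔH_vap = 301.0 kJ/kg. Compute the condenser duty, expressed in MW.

Q_c = 3.95 MW

vapour 255→125.7 °C: -213.34 kJ/kg
condensation at 125.7 °C: -301 kJ/kg
liquid 125.7→-27.7 °C: -340.55 kJ/kg
Δh = -213.34 + -301 + -340.55 = -854.89 kJ/kg
Q = ṁ·Δh = 277.5 kg/min × -854.89 kJ/kg = -237230 kJ/min
|Q| = 3953.9 kW = 3.9539 MW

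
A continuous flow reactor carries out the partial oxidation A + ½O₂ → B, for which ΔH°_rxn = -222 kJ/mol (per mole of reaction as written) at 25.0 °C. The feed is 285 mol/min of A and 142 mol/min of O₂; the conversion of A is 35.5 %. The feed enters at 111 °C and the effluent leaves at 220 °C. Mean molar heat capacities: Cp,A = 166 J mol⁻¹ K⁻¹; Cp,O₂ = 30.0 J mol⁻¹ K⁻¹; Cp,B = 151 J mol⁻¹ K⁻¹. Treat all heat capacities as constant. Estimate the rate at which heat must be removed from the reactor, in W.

Q_out = 291000 W

Extent of reaction ξ = 0.355 × 285 = 101.17 mol/min
Reaction term: ξ·ΔH°_rxn = 101.17 × -222 = -22461 kJ/min
Sensible, feed 111→25 °C: -4435 kJ/min
Outlet flows (mol/min): A 183.82, O₂ 91.412, B 101.17
Sensible, products 25→220 °C: 9464.3 kJ/min
Q = ΔH = -17432 kJ/min = -290.53 kW
Heat removed = 290530 W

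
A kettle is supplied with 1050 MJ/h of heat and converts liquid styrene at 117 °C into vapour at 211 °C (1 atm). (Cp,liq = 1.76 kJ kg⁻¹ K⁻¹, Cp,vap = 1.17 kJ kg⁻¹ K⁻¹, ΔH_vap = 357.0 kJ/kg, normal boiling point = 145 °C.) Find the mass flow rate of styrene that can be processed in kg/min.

Δh = 1.76×(145−117) + 357.0 + 1.17×(211−145) = 483.5 kJ/kg
Q = 1050 MJ/h = 291.67 kJ/s = 17500 kJ/min
ṁ = Q/Δh = 17500 / 483.5 = 36.194 kg/min

ṁ = 36.2 kg/min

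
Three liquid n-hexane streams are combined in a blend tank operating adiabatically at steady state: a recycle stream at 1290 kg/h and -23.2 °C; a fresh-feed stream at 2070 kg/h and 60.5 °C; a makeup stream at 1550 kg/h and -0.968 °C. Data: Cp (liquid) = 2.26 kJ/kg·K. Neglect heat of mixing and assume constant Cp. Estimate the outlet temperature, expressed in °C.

Adiabatic, steady state ⇒ Σ ṁᵢCp,ᵢ(T_out − Tᵢ) = 0
Σ ṁᵢCp,ᵢTᵢ = 1290×2.26×-23.2 + 2070×2.26×60.5 + 1550×2.26×-0.968 = 212000
Σ ṁᵢCp,ᵢ = 1290×2.26 + 2070×2.26 + 1550×2.26 = 11097
T_out = 212000 / 11097 = 19.105 °C

T_out = 19.1 °C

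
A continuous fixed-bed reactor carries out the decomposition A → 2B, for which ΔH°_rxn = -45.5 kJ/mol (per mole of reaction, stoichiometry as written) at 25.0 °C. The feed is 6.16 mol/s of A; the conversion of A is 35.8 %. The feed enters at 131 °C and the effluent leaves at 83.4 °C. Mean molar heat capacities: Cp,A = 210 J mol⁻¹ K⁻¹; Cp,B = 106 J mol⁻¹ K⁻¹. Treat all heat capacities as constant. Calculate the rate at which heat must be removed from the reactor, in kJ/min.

Q_out = 9700 kJ/min

Extent of reaction ξ = 0.358 × 6.16 = 2.2053 mol/s
Reaction term: ξ·ΔH°_rxn = 2.2053 × -45.5 = -100.34 kJ/s
Sensible, feed 131→25 °C: -137.12 kJ/s
Outlet flows (mol/s): A 3.9547, B 4.4106
Sensible, products 25→83.4 °C: 75.804 kJ/s
Q = ΔH = -161.66 kJ/s = -161.66 kW
Heat removed = 9699.5 kJ/min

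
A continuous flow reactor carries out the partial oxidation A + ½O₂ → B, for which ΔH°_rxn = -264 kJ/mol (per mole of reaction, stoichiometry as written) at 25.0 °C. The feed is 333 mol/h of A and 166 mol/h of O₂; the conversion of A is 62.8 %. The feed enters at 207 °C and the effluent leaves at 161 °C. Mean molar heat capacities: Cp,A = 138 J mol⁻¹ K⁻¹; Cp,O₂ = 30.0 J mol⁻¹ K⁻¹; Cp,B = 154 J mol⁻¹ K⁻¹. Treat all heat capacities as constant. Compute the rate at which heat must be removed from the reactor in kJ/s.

Extent of reaction ξ = 0.628 × 333 = 209.12 mol/h
Reaction term: ξ·ΔH°_rxn = 209.12 × -264 = -55209 kJ/h
Sensible, feed 207→25 °C: -9270 kJ/h
Outlet flows (mol/h): A 123.88, O₂ 61.438, B 209.12
Sensible, products 25→161 °C: 6955.5 kJ/h
Q = ΔH = -57523 kJ/h = -15.979 kW
Heat removed = 15.979 kJ/s

Q_out = 16.0 kJ/s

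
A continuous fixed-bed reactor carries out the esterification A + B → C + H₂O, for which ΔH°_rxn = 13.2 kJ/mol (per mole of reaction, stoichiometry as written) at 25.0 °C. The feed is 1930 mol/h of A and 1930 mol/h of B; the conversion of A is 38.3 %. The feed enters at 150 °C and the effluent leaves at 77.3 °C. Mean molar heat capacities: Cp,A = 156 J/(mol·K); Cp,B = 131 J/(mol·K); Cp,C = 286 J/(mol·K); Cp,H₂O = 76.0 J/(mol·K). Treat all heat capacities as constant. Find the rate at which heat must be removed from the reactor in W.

Extent of reaction ξ = 0.383 × 1930 = 739.19 mol/h
Reaction term: ξ·ΔH°_rxn = 739.19 × 13.2 = 9757.3 kJ/h
Sensible, feed 150→25 °C: -69239 kJ/h
Outlet flows (mol/h): A 1190.8, B 1190.8, C 739.19, H₂O 739.19
Sensible, products 25→77.3 °C: 31869 kJ/h
Q = ΔH = -27612 kJ/h = -7.6701 kW
Heat removed = 7670.1 W

Q_out = 7670 W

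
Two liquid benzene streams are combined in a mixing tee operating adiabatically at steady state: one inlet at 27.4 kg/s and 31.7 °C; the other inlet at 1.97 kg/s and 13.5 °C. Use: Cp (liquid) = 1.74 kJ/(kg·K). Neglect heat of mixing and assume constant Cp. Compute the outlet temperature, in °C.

Energy balance with Q = 0: Σ ṁᵢCp,ᵢ(T_out − Tᵢ) = 0
Σ ṁᵢCp,ᵢTᵢ = 27.4×1.74×31.7 + 1.97×1.74×13.5 = 1557.6
Σ ṁᵢCp,ᵢ = 27.4×1.74 + 1.97×1.74 = 51.104
T_out = 1557.6 / 51.104 = 30.479 °C

T_out = 30.5 °C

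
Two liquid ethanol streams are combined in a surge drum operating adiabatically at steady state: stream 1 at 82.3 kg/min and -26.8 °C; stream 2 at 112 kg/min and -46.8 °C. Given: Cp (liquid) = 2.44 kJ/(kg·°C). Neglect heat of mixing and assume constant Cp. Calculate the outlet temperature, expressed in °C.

T_out = -38.3 °C

Adiabatic, steady state ⇒ Σ ṁᵢCp,ᵢ(T_out − Tᵢ) = 0
Σ ṁᵢCp,ᵢTᵢ = 82.3×2.44×-26.8 + 112×2.44×-46.8 = -18171
Σ ṁᵢCp,ᵢ = 82.3×2.44 + 112×2.44 = 474.09
T_out = -18171 / 474.09 = -38.329 °C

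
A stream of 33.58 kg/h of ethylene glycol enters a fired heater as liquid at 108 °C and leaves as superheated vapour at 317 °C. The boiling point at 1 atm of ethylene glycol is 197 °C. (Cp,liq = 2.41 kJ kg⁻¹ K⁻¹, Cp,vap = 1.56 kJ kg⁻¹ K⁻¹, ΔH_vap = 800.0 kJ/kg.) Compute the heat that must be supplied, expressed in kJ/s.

Q = 11.2 kJ/s

liquid 108→197 °C: 214.49 kJ/kg
vaporisation at 197 °C: 800 kJ/kg
vapour 197→317 °C: 187.2 kJ/kg
Δh = 214.49 + 800 + 187.2 = 1201.7 kJ/kg
Q = ṁ·Δh = 33.58 kg/h × 1201.7 kJ/kg = 40353 kJ/h
|Q| = 11.209 kW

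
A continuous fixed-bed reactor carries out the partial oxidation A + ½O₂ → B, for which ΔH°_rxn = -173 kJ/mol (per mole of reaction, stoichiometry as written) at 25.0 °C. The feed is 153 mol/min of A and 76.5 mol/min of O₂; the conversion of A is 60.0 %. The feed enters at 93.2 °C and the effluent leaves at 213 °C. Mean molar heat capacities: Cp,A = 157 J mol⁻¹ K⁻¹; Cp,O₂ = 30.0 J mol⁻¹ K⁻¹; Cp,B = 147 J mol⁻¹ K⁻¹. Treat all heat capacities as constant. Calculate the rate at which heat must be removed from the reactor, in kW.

Extent of reaction ξ = 0.600 × 153 = 91.8 mol/min
Reaction term: ξ·ΔH°_rxn = 91.8 × -173 = -15881 kJ/min
Sensible, feed 93.2→25 °C: -1794.8 kJ/min
Outlet flows (mol/min): A 61.2, O₂ 30.6, B 91.8
Sensible, products 25→213 °C: 4515.9 kJ/min
Q = ΔH = -13160 kJ/min = -219.34 kW
Heat removed = 219.34 kW

Q_out = 219 kW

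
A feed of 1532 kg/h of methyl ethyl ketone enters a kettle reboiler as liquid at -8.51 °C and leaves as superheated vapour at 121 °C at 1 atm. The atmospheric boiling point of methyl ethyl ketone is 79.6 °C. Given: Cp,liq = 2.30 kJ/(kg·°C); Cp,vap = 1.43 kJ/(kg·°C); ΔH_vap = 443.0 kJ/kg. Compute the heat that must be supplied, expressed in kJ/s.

Q = 300 kJ/s

liquid -8.51→79.6 °C: 202.65 kJ/kg
vaporisation at 79.6 °C: 443 kJ/kg
vapour 79.6→121 °C: 59.202 kJ/kg
Δh = 202.65 + 443 + 59.202 = 704.86 kJ/kg
Q = ṁ·Δh = 1532 kg/h × 704.86 kJ/kg = 1.0798e+06 kJ/h
|Q| = 299.95 kW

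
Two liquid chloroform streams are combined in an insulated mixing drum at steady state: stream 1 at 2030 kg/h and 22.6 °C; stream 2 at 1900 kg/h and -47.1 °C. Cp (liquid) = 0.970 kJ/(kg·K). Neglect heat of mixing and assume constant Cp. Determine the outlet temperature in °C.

T_out = -11.1 °C

Energy balance with Q = 0: Σ ṁᵢCp,ᵢ(T_out − Tᵢ) = 0
Σ ṁᵢCp,ᵢTᵢ = 2030×0.970×22.6 + 1900×0.970×-47.1 = -42304
Σ ṁᵢCp,ᵢ = 2030×0.970 + 1900×0.970 = 3812.1
T_out = -42304 / 3812.1 = -11.097 °C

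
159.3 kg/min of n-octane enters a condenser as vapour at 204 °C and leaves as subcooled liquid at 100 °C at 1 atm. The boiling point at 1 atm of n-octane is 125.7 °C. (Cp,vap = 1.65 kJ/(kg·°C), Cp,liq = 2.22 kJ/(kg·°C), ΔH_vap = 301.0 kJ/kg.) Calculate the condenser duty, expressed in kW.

vapour 204→125.7 °C: -129.19 kJ/kg
condensation at 125.7 °C: -301 kJ/kg
liquid 125.7→100 °C: -57.054 kJ/kg
Δh = -129.19 + -301 + -57.054 = -487.25 kJ/kg
Q = ṁ·Δh = 159.3 kg/min × -487.25 kJ/kg = -77619 kJ/min
|Q| = 1293.6 kW

Q_c = 1290 kW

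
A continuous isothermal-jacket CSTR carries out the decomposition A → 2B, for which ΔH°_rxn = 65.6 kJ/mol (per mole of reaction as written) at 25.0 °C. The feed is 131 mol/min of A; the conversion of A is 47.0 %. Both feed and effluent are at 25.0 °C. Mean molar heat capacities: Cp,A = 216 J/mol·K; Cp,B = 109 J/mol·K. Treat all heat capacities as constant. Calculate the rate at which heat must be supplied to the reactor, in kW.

Q_in = 67.3 kW

Extent of reaction ξ = 0.470 × 131 = 61.57 mol/min
Reaction term: ξ·ΔH°_rxn = 61.57 × 65.6 = 4039 kJ/min
Q = ΔH = 4039 kJ/min = 67.317 kW
Heat supplied = 67.317 kW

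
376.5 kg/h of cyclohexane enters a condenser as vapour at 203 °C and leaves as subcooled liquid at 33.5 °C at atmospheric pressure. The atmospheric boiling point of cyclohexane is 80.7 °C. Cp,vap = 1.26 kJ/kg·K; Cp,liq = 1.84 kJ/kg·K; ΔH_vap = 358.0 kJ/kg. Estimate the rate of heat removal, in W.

vapour 203→80.7 °C: -154.1 kJ/kg
condensation at 80.7 °C: -358 kJ/kg
liquid 80.7→33.5 °C: -86.848 kJ/kg
Δh = -154.1 + -358 + -86.848 = -598.95 kJ/kg
Q = ṁ·Δh = 376.5 kg/h × -598.95 kJ/kg = -225500 kJ/h
|Q| = 62.64 kW = 62640 W

Q_c = 62600 W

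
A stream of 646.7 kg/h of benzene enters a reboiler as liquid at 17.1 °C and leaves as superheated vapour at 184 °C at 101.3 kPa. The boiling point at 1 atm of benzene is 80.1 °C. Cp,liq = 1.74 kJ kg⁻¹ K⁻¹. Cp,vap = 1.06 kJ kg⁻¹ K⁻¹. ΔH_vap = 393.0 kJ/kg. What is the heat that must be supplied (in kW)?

liquid 17.1→80.1 °C: 109.62 kJ/kg
vaporisation at 80.1 °C: 393 kJ/kg
vapour 80.1→184 °C: 110.13 kJ/kg
Δh = 109.62 + 393 + 110.13 = 612.75 kJ/kg
Q = ṁ·Δh = 646.7 kg/h × 612.75 kJ/kg = 396270 kJ/h
|Q| = 110.07 kW

Q = 110 kW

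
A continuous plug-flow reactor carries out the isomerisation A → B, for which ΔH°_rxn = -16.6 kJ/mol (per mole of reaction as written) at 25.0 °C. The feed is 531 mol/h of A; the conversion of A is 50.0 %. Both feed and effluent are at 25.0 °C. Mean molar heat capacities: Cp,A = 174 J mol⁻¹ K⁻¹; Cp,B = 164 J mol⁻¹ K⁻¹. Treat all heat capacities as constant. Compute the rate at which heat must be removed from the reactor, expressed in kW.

Extent of reaction ξ = 0.500 × 531 = 265.5 mol/h
Reaction term: ξ·ΔH°_rxn = 265.5 × -16.6 = -4407.3 kJ/h
Q = ΔH = -4407.3 kJ/h = -1.2243 kW
Heat removed = 1.2243 kW

Q_out = 1.22 kW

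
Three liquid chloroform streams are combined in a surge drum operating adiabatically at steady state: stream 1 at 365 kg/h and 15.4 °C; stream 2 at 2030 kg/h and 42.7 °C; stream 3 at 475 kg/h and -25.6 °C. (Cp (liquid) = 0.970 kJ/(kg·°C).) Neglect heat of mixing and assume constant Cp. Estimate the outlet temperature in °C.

T_out = 27.9 °C

Energy balance with Q = 0: Σ ṁᵢCp,ᵢ(T_out − Tᵢ) = 0
Σ ṁᵢCp,ᵢTᵢ = 365×0.970×15.4 + 2030×0.970×42.7 + 475×0.970×-25.6 = 77738
Σ ṁᵢCp,ᵢ = 365×0.970 + 2030×0.970 + 475×0.970 = 2783.9
T_out = 77738 / 2783.9 = 27.924 °C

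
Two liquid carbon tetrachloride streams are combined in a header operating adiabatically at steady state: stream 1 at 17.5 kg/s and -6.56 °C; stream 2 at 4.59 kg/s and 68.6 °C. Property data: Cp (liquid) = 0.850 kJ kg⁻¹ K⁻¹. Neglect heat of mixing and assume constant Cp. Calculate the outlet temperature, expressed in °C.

Adiabatic, steady state ⇒ Σ ṁᵢCp,ᵢ(T_out − Tᵢ) = 0
T_out = Σ ṁᵢCp,ᵢTᵢ / Σ ṁᵢCp,ᵢ
      = 170.06 / 18.776 = 9.0572 °C

T_out = 9.06 °C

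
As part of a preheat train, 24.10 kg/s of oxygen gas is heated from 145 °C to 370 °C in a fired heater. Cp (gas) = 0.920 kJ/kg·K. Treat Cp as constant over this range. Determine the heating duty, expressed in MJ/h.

Q = 18000 MJ/h

Q = ṁ·Cp·ΔT = 24.10 × 0.920 × (370 − 145) = 4988.7 kJ/s
Heating duty = 17959 MJ/h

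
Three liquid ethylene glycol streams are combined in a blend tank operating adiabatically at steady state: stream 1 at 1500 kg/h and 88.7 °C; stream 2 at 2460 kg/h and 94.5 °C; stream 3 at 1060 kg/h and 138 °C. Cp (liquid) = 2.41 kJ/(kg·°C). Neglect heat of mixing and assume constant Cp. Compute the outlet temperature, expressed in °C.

T_out = 102 °C

Energy balance with Q = 0: Σ ṁᵢCp,ᵢ(T_out − Tᵢ) = 0
Σ ṁᵢCp,ᵢTᵢ = 1500×2.41×88.7 + 2460×2.41×94.5 + 1060×2.41×138 = 1.2334e+06
Σ ṁᵢCp,ᵢ = 1500×2.41 + 2460×2.41 + 1060×2.41 = 12098
T_out = 1.2334e+06 / 12098 = 101.95 °C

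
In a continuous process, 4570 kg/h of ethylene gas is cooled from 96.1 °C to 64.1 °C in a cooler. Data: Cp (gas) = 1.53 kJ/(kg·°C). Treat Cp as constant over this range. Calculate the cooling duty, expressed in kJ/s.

Q_c = 62.2 kJ/s

Q = ṁ·Cp·ΔT = 4570 × 1.53 × (64.1 − 96.1) = -223750 kJ/h
Converting: 223750 / 3600 s = 62.152 kW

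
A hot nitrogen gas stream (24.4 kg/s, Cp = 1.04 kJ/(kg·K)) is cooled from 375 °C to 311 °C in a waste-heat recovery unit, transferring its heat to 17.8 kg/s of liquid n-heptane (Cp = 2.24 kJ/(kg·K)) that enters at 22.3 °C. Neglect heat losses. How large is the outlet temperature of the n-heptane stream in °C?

Heat released by hot stream: Q = 24.4 × 1.04 × (375 − 311) = 1624.1 kJ/s
Energy balance on cold side (adiabatic exchanger): Q = ṁ_c·Cp_c·(T_c,out − T_c,in)
T_c,out = 22.3 + 1624.1/(17.8 × 2.24) = 63.032 °C

T_c,out = 63.0 °C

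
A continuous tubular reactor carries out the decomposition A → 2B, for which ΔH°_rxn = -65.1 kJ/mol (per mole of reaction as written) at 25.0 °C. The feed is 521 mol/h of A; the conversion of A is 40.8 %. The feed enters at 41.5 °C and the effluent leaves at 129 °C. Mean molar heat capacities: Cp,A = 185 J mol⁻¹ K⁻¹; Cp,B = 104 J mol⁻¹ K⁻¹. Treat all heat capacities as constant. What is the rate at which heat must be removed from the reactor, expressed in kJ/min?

Q_out = 81.6 kJ/min

Extent of reaction ξ = 0.408 × 521 = 212.57 mol/h
Reaction term: ξ·ΔH°_rxn = 212.57 × -65.1 = -13838 kJ/h
Sensible, feed 41.5→25 °C: -1590.4 kJ/h
Outlet flows (mol/h): A 308.43, B 425.14
Sensible, products 25→129 °C: 10533 kJ/h
Q = ΔH = -4896 kJ/h = -1.36 kW
Heat removed = 81.6 kJ/min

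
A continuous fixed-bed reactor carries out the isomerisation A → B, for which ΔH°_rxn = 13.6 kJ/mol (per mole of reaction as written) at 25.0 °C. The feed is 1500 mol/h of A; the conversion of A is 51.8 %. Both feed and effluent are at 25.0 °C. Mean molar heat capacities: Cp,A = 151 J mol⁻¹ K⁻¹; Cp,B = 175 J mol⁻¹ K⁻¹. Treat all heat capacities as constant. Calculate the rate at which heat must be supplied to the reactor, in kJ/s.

Q_in = 2.94 kJ/s

Extent of reaction ξ = 0.518 × 1500 = 777 mol/h
Reaction term: ξ·ΔH°_rxn = 777 × 13.6 = 10567 kJ/h
Q = ΔH = 10567 kJ/h = 2.9353 kW
Heat supplied = 2.9353 kJ/s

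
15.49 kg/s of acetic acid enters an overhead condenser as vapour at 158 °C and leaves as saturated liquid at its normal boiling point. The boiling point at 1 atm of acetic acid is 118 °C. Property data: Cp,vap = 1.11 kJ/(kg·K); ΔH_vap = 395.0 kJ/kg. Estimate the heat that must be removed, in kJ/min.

vapour 158→118 °C: -44.4 kJ/kg
condensation at 118 °C: -395 kJ/kg
Δh = -44.4 + -395 = -439.4 kJ/kg
Q = ṁ·Δh = 15.49 kg/s × -439.4 kJ/kg = -6806.3 kJ/s
|Q| = 6806.3 kW = 408380 kJ/min

Q_c = 408000 kJ/min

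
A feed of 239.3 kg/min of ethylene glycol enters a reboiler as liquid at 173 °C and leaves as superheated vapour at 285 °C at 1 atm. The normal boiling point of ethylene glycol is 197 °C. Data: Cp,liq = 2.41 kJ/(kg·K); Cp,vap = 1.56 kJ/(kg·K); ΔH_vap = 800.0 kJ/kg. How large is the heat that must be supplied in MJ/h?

liquid 173→197 °C: 57.84 kJ/kg
vaporisation at 197 °C: 800 kJ/kg
vapour 197→285 °C: 137.28 kJ/kg
Δh = 57.84 + 800 + 137.28 = 995.12 kJ/kg
Q = ṁ·Δh = 239.3 kg/min × 995.12 kJ/kg = 238130 kJ/min
|Q| = 3968.9 kW = 14288 MJ/h

Q = 14300 MJ/h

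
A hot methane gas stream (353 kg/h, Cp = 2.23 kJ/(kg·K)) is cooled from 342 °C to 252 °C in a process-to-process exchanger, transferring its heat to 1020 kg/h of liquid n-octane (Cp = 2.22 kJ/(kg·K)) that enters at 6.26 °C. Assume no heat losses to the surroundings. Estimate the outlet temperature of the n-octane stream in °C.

Heat released by hot stream: Q = 353 × 2.23 × (342 − 252) = 70847 kJ/h
Energy balance on cold side (adiabatic exchanger): Q = ṁ_c·Cp_c·(T_c,out − T_c,in)
T_c,out = 6.26 + 70847/(1020 × 2.22) = 37.547 °C

T_c,out = 37.5 °C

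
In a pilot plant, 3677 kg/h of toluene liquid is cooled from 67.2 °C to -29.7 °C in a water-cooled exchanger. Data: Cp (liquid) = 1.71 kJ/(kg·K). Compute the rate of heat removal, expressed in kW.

Q = ṁ·Cp·ΔT = 3677 × 1.71 × (-29.7 − 67.2) = -609280 kJ/h
Converting: 609280 / 3600 s = 169.24 kW

Q_c = 169 kW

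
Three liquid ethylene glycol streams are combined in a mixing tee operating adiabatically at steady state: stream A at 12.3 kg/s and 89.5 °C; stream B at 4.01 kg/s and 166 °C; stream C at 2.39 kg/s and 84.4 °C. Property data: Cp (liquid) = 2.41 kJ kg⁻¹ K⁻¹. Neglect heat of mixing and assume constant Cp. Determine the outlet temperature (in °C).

Energy balance with Q = 0: Σ ṁᵢCp,ᵢ(T_out − Tᵢ) = 0
T_out = Σ ṁᵢCp,ᵢTᵢ / Σ ṁᵢCp,ᵢ
      = 4743.4 / 45.067 = 105.25 °C

T_out = 105 °C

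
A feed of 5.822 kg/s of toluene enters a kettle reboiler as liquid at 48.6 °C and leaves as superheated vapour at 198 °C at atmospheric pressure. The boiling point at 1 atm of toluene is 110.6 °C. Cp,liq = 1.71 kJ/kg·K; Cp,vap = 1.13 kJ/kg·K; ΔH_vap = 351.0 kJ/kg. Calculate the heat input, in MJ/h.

Q = 11600 MJ/h

liquid 48.6→110.6 °C: 106.02 kJ/kg
vaporisation at 110.6 °C: 351 kJ/kg
vapour 110.6→198 °C: 98.762 kJ/kg
Δh = 106.02 + 351 + 98.762 = 555.78 kJ/kg
Q = ṁ·Δh = 5.822 kg/s × 555.78 kJ/kg = 3235.8 kJ/s
|Q| = 3235.8 kW = 11649 MJ/h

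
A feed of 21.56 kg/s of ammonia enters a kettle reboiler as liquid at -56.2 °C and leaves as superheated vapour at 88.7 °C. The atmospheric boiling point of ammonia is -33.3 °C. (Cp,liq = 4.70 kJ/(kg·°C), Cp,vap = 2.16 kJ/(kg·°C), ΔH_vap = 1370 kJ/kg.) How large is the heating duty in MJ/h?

liquid -56.2→-33.3 °C: 107.63 kJ/kg
vaporisation at -33.3 °C: 1370 kJ/kg
vapour -33.3→88.7 °C: 263.52 kJ/kg
Δh = 107.63 + 1370 + 263.52 = 1741.2 kJ/kg
Q = ṁ·Δh = 21.56 kg/s × 1741.2 kJ/kg = 37539 kJ/s
|Q| = 37539 kW = 135140 MJ/h

Q = 135000 MJ/h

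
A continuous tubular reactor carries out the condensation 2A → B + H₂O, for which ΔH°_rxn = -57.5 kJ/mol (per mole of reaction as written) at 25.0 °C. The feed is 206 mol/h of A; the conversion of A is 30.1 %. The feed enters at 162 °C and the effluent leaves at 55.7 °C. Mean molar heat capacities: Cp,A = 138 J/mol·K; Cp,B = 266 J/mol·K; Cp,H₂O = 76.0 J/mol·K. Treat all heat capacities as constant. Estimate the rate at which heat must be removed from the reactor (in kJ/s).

Extent of reaction ξ = 0.301 × 206 / 2 = 31.003 mol/h
Reaction term: ξ·ΔH°_rxn = 31.003 × -57.5 = -1782.7 kJ/h
Sensible, feed 162→25 °C: -3894.6 kJ/h
Outlet flows (mol/h): A 143.99, B 31.003, H₂O 31.003
Sensible, products 25→55.7 °C: 935.56 kJ/h
Q = ΔH = -4741.8 kJ/h = -1.3172 kW
Heat removed = 1.3172 kJ/s

Q_out = 1.32 kJ/s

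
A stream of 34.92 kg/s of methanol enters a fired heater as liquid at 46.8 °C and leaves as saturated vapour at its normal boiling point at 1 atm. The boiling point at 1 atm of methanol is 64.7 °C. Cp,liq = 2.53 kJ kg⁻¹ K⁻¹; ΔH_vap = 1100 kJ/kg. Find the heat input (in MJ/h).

Q = 144000 MJ/h

liquid 46.8→64.7 °C: 45.287 kJ/kg
vaporisation at 64.7 °C: 1100 kJ/kg
Δh = 45.287 + 1100 = 1145.3 kJ/kg
Q = ṁ·Δh = 34.92 kg/s × 1145.3 kJ/kg = 39993 kJ/s
|Q| = 39993 kW = 143980 MJ/h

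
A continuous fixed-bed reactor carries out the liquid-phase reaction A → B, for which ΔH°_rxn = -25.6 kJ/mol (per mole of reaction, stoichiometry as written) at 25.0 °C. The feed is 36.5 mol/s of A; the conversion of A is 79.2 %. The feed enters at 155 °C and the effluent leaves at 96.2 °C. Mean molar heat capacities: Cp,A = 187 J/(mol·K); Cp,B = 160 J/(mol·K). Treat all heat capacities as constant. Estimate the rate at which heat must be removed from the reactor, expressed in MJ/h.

Q_out = 4310 MJ/h

Extent of reaction ξ = 0.792 × 36.5 = 28.908 mol/s
Reaction term: ξ·ΔH°_rxn = 28.908 × -25.6 = -740.04 kJ/s
Sensible, feed 155→25 °C: -887.32 kJ/s
Outlet flows (mol/s): A 7.592, B 28.908
Sensible, products 25→96.2 °C: 430.4 kJ/s
Q = ΔH = -1197 kJ/s = -1197 kW
Heat removed = 4309 MJ/h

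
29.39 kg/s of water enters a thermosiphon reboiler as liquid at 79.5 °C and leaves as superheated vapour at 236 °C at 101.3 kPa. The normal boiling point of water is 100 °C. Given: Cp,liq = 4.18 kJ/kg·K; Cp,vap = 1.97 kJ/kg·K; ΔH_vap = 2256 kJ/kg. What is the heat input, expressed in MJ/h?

Q = 276000 MJ/h

liquid 79.5→100 °C: 85.69 kJ/kg
vaporisation at 100 °C: 2256 kJ/kg
vapour 100→236 °C: 267.92 kJ/kg
Δh = 85.69 + 2256 + 267.92 = 2609.6 kJ/kg
Q = ṁ·Δh = 29.39 kg/s × 2609.6 kJ/kg = 76696 kJ/s
|Q| = 76696 kW = 276110 MJ/h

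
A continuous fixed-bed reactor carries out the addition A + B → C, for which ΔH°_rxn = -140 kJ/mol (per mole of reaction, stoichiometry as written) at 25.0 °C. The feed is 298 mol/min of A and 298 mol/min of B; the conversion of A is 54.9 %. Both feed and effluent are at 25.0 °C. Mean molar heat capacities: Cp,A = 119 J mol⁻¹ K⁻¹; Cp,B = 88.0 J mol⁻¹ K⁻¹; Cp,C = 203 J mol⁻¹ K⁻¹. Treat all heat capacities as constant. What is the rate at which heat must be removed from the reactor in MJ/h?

Extent of reaction ξ = 0.549 × 298 = 163.6 mol/min
Reaction term: ξ·ΔH°_rxn = 163.6 × -140 = -22904 kJ/min
Q = ΔH = -22904 kJ/min = -381.74 kW
Heat removed = 1374.3 MJ/h

Q_out = 1370 MJ/h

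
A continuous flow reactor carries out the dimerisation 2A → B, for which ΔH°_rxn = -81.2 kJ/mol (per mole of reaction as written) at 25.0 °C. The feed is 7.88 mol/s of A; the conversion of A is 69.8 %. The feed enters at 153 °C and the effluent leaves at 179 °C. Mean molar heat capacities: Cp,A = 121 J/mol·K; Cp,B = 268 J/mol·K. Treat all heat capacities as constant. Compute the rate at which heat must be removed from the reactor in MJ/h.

Extent of reaction ξ = 0.698 × 7.88 / 2 = 2.7501 mol/s
Reaction term: ξ·ΔH°_rxn = 2.7501 × -81.2 = -223.31 kJ/s
Sensible, feed 153→25 °C: -122.05 kJ/s
Outlet flows (mol/s): A 2.3798, B 2.7501
Sensible, products 25→179 °C: 157.85 kJ/s
Q = ΔH = -187.51 kJ/s = -187.51 kW
Heat removed = 675.03 MJ/h

Q_out = 675 MJ/h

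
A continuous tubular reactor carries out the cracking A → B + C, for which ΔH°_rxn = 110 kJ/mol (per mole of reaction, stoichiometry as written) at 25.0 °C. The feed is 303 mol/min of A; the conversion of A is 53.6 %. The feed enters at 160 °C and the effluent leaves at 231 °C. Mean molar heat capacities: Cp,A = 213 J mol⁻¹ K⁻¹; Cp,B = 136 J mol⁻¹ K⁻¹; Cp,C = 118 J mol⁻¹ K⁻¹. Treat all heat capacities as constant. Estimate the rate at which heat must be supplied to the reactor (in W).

Q_in = 397000 W

Extent of reaction ξ = 0.536 × 303 = 162.41 mol/min
Reaction term: ξ·ΔH°_rxn = 162.41 × 110 = 17865 kJ/min
Sensible, feed 160→25 °C: -8712.8 kJ/min
Outlet flows (mol/min): A 140.59, B 162.41, C 162.41
Sensible, products 25→231 °C: 14667 kJ/min
Q = ΔH = 23819 kJ/min = 396.98 kW
Heat supplied = 396980 W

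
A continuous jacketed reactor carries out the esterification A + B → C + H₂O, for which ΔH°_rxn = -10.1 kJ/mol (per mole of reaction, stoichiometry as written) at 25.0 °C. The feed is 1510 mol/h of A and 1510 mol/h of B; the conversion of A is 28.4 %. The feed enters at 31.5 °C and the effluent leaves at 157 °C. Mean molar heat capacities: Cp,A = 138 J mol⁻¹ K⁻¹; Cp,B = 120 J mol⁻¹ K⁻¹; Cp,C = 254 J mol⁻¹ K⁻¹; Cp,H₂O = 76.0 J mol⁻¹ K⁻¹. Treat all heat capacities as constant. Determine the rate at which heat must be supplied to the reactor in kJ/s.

Q_in = 13.5 kJ/s

Extent of reaction ξ = 0.284 × 1510 = 428.84 mol/h
Reaction term: ξ·ΔH°_rxn = 428.84 × -10.1 = -4331.3 kJ/h
Sensible, feed 31.5→25 °C: -2532.3 kJ/h
Outlet flows (mol/h): A 1081.2, B 1081.2, C 428.84, H₂O 428.84
Sensible, products 25→157 °C: 55500 kJ/h
Q = ΔH = 48637 kJ/h = 13.51 kW
Heat supplied = 13.51 kJ/s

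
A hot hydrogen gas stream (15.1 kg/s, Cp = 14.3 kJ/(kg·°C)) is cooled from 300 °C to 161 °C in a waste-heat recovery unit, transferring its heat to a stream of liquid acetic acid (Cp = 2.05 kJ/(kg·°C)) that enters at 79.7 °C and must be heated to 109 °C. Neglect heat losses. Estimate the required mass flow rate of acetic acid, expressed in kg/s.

ṁ_c = 500 kg/s

Heat released by hot stream: Q = 15.1 × 14.3 × (300 − 161) = 30014 kJ/s
Energy balance on cold side (adiabatic exchanger): Q = ṁ_c·Cp_c·(T_c,out − T_c,in)
ṁ_c = 30014 / [2.05 × (109 − 79.7)] = 499.7 kg/s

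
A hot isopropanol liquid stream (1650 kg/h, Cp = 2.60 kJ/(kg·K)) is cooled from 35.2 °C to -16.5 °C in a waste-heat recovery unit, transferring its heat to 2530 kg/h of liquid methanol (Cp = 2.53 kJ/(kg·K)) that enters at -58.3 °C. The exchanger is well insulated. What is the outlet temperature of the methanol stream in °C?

T_c,out = -23.6 °C

Heat released by hot stream: Q = 1650 × 2.60 × (35.2 − -16.5) = 221790 kJ/h
Energy balance on cold side (adiabatic exchanger): Q = ṁ_c·Cp_c·(T_c,out − T_c,in)
T_c,out = -58.3 + 221790/(2530 × 2.53) = -23.65 °C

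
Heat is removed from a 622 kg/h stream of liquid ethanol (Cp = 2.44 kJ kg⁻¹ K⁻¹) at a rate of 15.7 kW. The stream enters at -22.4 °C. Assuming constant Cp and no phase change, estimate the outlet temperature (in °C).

T_out = -59.6 °C

Q = 15.7 kW = 56520 kJ/h
ΔT = Q/(ṁ·Cp) = 56520/(622×2.44) = 37.241 K
T_out = -22.4 − 37.241 = -59.641 °C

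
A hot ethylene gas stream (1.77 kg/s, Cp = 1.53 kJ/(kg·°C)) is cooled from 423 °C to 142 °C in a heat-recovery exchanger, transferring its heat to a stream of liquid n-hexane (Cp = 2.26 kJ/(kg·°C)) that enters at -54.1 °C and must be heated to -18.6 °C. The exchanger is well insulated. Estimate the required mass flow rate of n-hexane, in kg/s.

ṁ_c = 9.48 kg/s

Heat released by hot stream: Q = 1.77 × 1.53 × (423 − 142) = 760.98 kJ/s
Energy balance on cold side (adiabatic exchanger): Q = ṁ_c·Cp_c·(T_c,out − T_c,in)
ṁ_c = 760.98 / [2.26 × (-18.6 − -54.1)] = 9.4849 kg/s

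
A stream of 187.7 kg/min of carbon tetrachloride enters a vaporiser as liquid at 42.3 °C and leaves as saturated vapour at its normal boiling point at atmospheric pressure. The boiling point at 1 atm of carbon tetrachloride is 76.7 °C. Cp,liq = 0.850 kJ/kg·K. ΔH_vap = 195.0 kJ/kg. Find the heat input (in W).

Q = 701000 W

liquid 42.3→76.7 °C: 29.24 kJ/kg
vaporisation at 76.7 °C: 195 kJ/kg
Δh = 29.24 + 195 = 224.24 kJ/kg
Q = ṁ·Δh = 187.7 kg/min × 224.24 kJ/kg = 42090 kJ/min
|Q| = 701.5 kW = 701500 W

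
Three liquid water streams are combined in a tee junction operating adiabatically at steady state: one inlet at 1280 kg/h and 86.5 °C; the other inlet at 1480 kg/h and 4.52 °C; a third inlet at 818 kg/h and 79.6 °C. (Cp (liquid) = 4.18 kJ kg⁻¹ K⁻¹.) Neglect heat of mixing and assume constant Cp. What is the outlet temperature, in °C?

T_out = 51.0 °C

Energy balance with Q = 0: Σ ṁᵢCp,ᵢ(T_out − Tᵢ) = 0
T_out = Σ ṁᵢCp,ᵢTᵢ / Σ ṁᵢCp,ᵢ
      = 762940 / 14956 = 51.012 °C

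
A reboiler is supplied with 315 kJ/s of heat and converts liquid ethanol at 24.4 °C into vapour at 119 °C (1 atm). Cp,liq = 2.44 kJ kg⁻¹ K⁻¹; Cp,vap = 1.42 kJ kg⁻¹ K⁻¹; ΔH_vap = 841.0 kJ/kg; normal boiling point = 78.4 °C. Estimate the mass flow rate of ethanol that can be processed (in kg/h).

Δh = 2.44×(78.4−24.4) + 841.0 + 1.42×(119−78.4) = 1030.4 kJ/kg
Q = 315 kJ/s = 315 kJ/s = 1.134e+06 kJ/h
ṁ = Q/Δh = 1.134e+06 / 1030.4 = 1100.5 kg/h

ṁ = 1100 kg/h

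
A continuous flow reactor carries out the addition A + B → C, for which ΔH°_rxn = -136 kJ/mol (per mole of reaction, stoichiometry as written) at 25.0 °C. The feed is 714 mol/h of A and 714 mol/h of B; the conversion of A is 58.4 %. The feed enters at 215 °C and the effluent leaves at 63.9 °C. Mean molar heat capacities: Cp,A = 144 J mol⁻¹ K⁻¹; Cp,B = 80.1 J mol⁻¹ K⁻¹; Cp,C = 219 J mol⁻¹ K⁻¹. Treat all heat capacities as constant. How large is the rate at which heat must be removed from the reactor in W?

Extent of reaction ξ = 0.584 × 714 = 416.98 mol/h
Reaction term: ξ·ΔH°_rxn = 416.98 × -136 = -56709 kJ/h
Sensible, feed 215→25 °C: -30401 kJ/h
Outlet flows (mol/h): A 297.02, B 297.02, C 416.98
Sensible, products 25→63.9 °C: 6141.6 kJ/h
Q = ΔH = -80969 kJ/h = -22.491 kW
Heat removed = 22491 W

Q_out = 22500 W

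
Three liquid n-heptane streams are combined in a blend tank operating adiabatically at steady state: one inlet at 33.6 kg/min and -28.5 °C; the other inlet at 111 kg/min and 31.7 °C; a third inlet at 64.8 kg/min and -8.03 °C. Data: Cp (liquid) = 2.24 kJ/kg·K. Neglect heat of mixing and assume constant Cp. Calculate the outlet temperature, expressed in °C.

Energy balance with Q = 0: Σ ṁᵢCp,ᵢ(T_out − Tᵢ) = 0
T_out = Σ ṁᵢCp,ᵢTᵢ / Σ ṁᵢCp,ᵢ
      = 4571.3 / 469.06 = 9.7457 °C

T_out = 9.75 °C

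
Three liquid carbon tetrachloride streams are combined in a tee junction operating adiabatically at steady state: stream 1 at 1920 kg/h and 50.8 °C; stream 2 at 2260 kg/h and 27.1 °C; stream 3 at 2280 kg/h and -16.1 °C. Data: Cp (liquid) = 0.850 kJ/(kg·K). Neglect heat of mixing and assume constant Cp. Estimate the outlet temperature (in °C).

Energy balance with Q = 0: Σ ṁᵢCp,ᵢ(T_out − Tᵢ) = 0
T_out = Σ ṁᵢCp,ᵢTᵢ / Σ ṁᵢCp,ᵢ
      = 103760 / 5491 = 18.897 °C

T_out = 18.9 °C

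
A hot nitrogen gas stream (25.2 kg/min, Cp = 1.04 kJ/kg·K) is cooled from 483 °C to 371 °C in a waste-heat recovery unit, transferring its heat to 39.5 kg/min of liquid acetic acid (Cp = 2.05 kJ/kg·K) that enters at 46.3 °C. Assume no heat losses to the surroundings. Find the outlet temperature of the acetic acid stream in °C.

T_c,out = 82.5 °C

Heat released by hot stream: Q = 25.2 × 1.04 × (483 − 371) = 2935.3 kJ/min
Energy balance on cold side (adiabatic exchanger): Q = ṁ_c·Cp_c·(T_c,out − T_c,in)
T_c,out = 46.3 + 2935.3/(39.5 × 2.05) = 82.549 °C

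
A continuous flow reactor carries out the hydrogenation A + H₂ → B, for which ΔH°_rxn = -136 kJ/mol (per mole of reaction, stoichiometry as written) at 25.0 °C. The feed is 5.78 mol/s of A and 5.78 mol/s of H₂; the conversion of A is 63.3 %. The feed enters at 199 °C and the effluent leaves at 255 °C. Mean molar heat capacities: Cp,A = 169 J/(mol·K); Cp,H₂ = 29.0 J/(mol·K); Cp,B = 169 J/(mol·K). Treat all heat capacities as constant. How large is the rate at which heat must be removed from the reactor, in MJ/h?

Extent of reaction ξ = 0.633 × 5.78 = 3.6587 mol/s
Reaction term: ξ·ΔH°_rxn = 3.6587 × -136 = -497.59 kJ/s
Sensible, feed 199→25 °C: -199.13 kJ/s
Outlet flows (mol/s): A 2.1213, H₂ 2.1213, B 3.6587
Sensible, products 25→255 °C: 238.82 kJ/s
Q = ΔH = -457.9 kJ/s = -457.9 kW
Heat removed = 1648.5 MJ/h

Q_out = 1650 MJ/h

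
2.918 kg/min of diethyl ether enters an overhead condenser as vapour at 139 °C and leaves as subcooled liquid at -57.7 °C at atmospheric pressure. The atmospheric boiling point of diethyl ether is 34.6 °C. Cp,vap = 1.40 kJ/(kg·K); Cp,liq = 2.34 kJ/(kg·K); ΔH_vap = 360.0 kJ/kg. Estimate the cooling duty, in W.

Q_c = 35100 W

vapour 139→34.6 °C: -146.16 kJ/kg
condensation at 34.6 °C: -360 kJ/kg
liquid 34.6→-57.7 °C: -215.98 kJ/kg
Δh = -146.16 + -360 + -215.98 = -722.14 kJ/kg
Q = ṁ·Δh = 2.918 kg/min × -722.14 kJ/kg = -2107.2 kJ/min
|Q| = 35.12 kW = 35120 W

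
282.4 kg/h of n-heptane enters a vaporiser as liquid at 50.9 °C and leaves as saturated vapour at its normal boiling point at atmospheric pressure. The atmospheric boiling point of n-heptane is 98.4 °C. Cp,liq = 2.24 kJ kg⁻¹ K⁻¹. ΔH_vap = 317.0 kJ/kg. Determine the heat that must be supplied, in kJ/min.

Q = 1990 kJ/min

liquid 50.9→98.4 °C: 106.4 kJ/kg
vaporisation at 98.4 °C: 317 kJ/kg
Δh = 106.4 + 317 = 423.4 kJ/kg
Q = ṁ·Δh = 282.4 kg/h × 423.4 kJ/kg = 119570 kJ/h
|Q| = 33.213 kW = 1992.8 kJ/min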